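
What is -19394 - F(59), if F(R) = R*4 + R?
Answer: -19689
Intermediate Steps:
F(R) = 5*R (F(R) = 4*R + R = 5*R)
-19394 - F(59) = -19394 - 5*59 = -19394 - 1*295 = -19394 - 295 = -19689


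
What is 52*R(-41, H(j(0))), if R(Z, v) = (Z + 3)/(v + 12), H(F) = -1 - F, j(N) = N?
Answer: -1976/11 ≈ -179.64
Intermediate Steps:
R(Z, v) = (3 + Z)/(12 + v)
52*R(-41, H(j(0))) = 52*((3 - 41)/(12 + (-1 - 1*0))) = 52*(-38/(12 + (-1 + 0))) = 52*(-38/(12 - 1)) = 52*(-38/11) = -1976/11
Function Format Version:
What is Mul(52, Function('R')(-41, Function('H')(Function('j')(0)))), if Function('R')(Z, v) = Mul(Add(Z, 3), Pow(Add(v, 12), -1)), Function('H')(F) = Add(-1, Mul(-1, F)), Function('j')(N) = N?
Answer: Rational(-1976, 11) ≈ -179.64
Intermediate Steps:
Function('R')(Z, v) = Mul(Pow(Add(12, v), -1), Add(3, Z)) (Function('R')(Z, v) = Mul(Add(3, Z), Pow(Add(12, v), -1)) = Mul(Pow(Add(12, v), -1), Add(3, Z)))
Mul(52, Function('R')(-41, Function('H')(Function('j')(0)))) = Mul(52, Mul(Pow(Add(12, Add(-1, Mul(-1, 0))), -1), Add(3, -41))) = Mul(52, Mul(Pow(Add(12, Add(-1, 0)), -1), -38)) = Mul(52, Mul(Pow(Add(12, -1), -1), -38)) = Mul(52, Mul(Pow(11, -1), -38)) = Mul(52, Mul(Rational(1, 11), -38)) = Mul(52, Rational(-38, 11)) = Rational(-1976, 11)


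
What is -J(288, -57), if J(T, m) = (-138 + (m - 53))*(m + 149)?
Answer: 22816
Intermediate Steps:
J(T, m) = (-191 + m)*(149 + m) (J(T, m) = (-138 + (-53 + m))*(149 + m) = (-191 + m)*(149 + m))
-J(288, -57) = -(-28459 + (-57)**2 - 42*(-57)) = -(-28459 + 3249 + 2394) = -1*(-22816) = 22816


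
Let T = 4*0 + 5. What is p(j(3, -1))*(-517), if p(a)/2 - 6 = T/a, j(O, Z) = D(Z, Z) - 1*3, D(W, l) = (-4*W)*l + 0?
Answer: -38258/7 ≈ -5465.4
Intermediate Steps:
D(W, l) = -4*W*l (D(W, l) = -4*W*l + 0 = -4*W*l)
T = 5 (T = 0 + 5 = 5)
j(O, Z) = -3 - 4*Z**2 (j(O, Z) = -4*Z*Z - 1*3 = -4*Z**2 - 3 = -3 - 4*Z**2)
p(a) = 12 + 10/a (p(a) = 12 + 2*(5/a) = 12 + 10/a)
p(j(3, -1))*(-517) = (12 + 10/(-3 - 4*(-1)**2))*(-517) = (12 + 10/(-3 - 4*1))*(-517) = (12 + 10/(-3 - 4))*(-517) = (12 + 10/(-7))*(-517) = (12 + 10*(-1/7))*(-517) = (12 - 10/7)*(-517) = (74/7)*(-517) = -38258/7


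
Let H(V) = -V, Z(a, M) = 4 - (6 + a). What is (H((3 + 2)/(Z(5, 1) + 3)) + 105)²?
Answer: 180625/16 ≈ 11289.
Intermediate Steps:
Z(a, M) = -2 - a (Z(a, M) = 4 + (-6 - a) = -2 - a)
(H((3 + 2)/(Z(5, 1) + 3)) + 105)² = (-(3 + 2)/((-2 - 1*5) + 3) + 105)² = (-5/((-2 - 5) + 3) + 105)² = (-5/(-7 + 3) + 105)² = (-5/(-4) + 105)² = (-5*(-1)/4 + 105)² = (-1*(-5/4) + 105)² = (5/4 + 105)² = (425/4)² = 180625/16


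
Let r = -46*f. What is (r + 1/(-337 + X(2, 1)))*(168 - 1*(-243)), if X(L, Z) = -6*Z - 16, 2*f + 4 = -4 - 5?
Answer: 44116740/359 ≈ 1.2289e+5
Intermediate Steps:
f = -13/2 (f = -2 + (-4 - 5)/2 = -2 + (1/2)*(-9) = -2 - 9/2 = -13/2 ≈ -6.5000)
X(L, Z) = -16 - 6*Z
r = 299 (r = -46*(-13/2) = 299)
(r + 1/(-337 + X(2, 1)))*(168 - 1*(-243)) = (299 + 1/(-337 + (-16 - 6*1)))*(168 - 1*(-243)) = (299 + 1/(-337 + (-16 - 6)))*(168 + 243) = (299 + 1/(-337 - 22))*411 = (299 + 1/(-359))*411 = (299 - 1/359)*411 = (107340/359)*411 = 44116740/359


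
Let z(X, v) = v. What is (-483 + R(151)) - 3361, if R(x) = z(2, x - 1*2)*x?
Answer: 18655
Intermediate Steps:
R(x) = x*(-2 + x) (R(x) = (x - 1*2)*x = (x - 2)*x = (-2 + x)*x = x*(-2 + x))
(-483 + R(151)) - 3361 = (-483 + 151*(-2 + 151)) - 3361 = (-483 + 151*149) - 3361 = (-483 + 22499) - 3361 = 22016 - 3361 = 18655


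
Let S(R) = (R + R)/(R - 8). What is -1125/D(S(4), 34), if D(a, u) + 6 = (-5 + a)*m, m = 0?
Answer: 375/2 ≈ 187.50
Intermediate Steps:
S(R) = 2*R/(-8 + R) (S(R) = (2*R)/(-8 + R) = 2*R/(-8 + R))
D(a, u) = -6 (D(a, u) = -6 + (-5 + a)*0 = -6 + 0 = -6)
-1125/D(S(4), 34) = -1125/(-6) = -1125*(-1/6) = 375/2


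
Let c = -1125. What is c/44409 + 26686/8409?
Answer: 391879483/124478427 ≈ 3.1482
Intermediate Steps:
c/44409 + 26686/8409 = -1125/44409 + 26686/8409 = -1125*1/44409 + 26686*(1/8409) = -375/14803 + 26686/8409 = 391879483/124478427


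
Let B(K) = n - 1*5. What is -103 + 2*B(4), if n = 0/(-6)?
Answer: -113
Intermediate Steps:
n = 0 (n = 0*(-⅙) = 0)
B(K) = -5 (B(K) = 0 - 1*5 = 0 - 5 = -5)
-103 + 2*B(4) = -103 + 2*(-5) = -103 - 10 = -113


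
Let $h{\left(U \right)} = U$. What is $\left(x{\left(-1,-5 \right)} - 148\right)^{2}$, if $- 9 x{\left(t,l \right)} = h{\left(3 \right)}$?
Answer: $\frac{198025}{9} \approx 22003.0$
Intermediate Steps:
$x{\left(t,l \right)} = - \frac{1}{3}$ ($x{\left(t,l \right)} = \left(- \frac{1}{9}\right) 3 = - \frac{1}{3}$)
$\left(x{\left(-1,-5 \right)} - 148\right)^{2} = \left(- \frac{1}{3} - 148\right)^{2} = \left(- \frac{445}{3}\right)^{2} = \frac{198025}{9}$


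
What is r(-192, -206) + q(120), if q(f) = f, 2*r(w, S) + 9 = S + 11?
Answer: 18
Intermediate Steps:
r(w, S) = 1 + S/2 (r(w, S) = -9/2 + (S + 11)/2 = -9/2 + (11 + S)/2 = -9/2 + (11/2 + S/2) = 1 + S/2)
r(-192, -206) + q(120) = (1 + (½)*(-206)) + 120 = (1 - 103) + 120 = -102 + 120 = 18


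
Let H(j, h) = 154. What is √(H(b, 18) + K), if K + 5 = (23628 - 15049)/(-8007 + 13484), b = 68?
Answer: 6*√125461639/5477 ≈ 12.271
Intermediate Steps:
K = -18806/5477 (K = -5 + (23628 - 15049)/(-8007 + 13484) = -5 + 8579/5477 = -18806/5477 ≈ -3.4336)
√(H(b, 18) + K) = √(154 - 18806/5477) = √(824652/5477) = 6*√125461639/5477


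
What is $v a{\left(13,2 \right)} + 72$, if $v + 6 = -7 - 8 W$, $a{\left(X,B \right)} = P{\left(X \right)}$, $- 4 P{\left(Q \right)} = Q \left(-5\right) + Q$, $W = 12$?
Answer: $-1345$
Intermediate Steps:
$P{\left(Q \right)} = Q$ ($P{\left(Q \right)} = - \frac{Q \left(-5\right) + Q}{4} = - \frac{- 5 Q + Q}{4} = - \frac{\left(-4\right) Q}{4} = Q$)
$a{\left(X,B \right)} = X$
$v = -109$ ($v = -6 - 103 = -109$)
$v a{\left(13,2 \right)} + 72 = \left(-109\right) 13 + 72 = -1417 + 72 = -1345$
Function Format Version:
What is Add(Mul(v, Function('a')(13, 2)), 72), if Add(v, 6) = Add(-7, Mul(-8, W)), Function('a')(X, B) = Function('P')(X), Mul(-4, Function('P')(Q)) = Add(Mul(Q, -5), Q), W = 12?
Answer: -1345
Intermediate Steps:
Function('P')(Q) = Q (Function('P')(Q) = Mul(Rational(-1, 4), Add(Mul(Q, -5), Q)) = Mul(Rational(-1, 4), Add(Mul(-5, Q), Q)) = Mul(Rational(-1, 4), Mul(-4, Q)) = Q)
Function('a')(X, B) = X
v = -109 (v = Add(-6, Add(-7, Mul(-8, 12))) = Add(-6, Add(-7, -96)) = Add(-6, -103) = -109)
Add(Mul(v, Function('a')(13, 2)), 72) = Add(Mul(-109, 13), 72) = Add(-1417, 72) = -1345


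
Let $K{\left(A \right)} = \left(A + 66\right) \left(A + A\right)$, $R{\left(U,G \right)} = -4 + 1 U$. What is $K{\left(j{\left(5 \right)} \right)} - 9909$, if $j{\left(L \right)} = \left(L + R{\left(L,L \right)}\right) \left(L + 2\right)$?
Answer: $-837$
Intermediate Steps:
$R{\left(U,G \right)} = -4 + U$
$j{\left(L \right)} = \left(-4 + 2 L\right) \left(2 + L\right)$ ($j{\left(L \right)} = \left(L + \left(-4 + L\right)\right) \left(L + 2\right) = \left(-4 + 2 L\right) \left(2 + L\right)$)
$K{\left(A \right)} = 2 A \left(66 + A\right)$ ($K{\left(A \right)} = \left(66 + A\right) 2 A = 2 A \left(66 + A\right)$)
$K{\left(j{\left(5 \right)} \right)} - 9909 = 2 \left(-8 + 2 \cdot 5^{2}\right) \left(66 - \left(8 - 2 \cdot 5^{2}\right)\right) - 9909 = 2 \left(-8 + 2 \cdot 25\right) \left(66 + \left(-8 + 2 \cdot 25\right)\right) - 9909 = 2 \left(-8 + 50\right) \left(66 + \left(-8 + 50\right)\right) - 9909 = 2 \cdot 42 \left(66 + 42\right) - 9909 = 2 \cdot 42 \cdot 108 - 9909 = 9072 - 9909 = -837$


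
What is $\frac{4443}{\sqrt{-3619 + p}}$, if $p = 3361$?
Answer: $- \frac{1481 i \sqrt{258}}{86} \approx - 276.61 i$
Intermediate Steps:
$\frac{4443}{\sqrt{-3619 + p}} = \frac{4443}{\sqrt{-3619 + 3361}} = \frac{4443}{\sqrt{-258}} = \frac{4443}{i \sqrt{258}} = 4443 \left(- \frac{i \sqrt{258}}{258}\right) = - \frac{1481 i \sqrt{258}}{86}$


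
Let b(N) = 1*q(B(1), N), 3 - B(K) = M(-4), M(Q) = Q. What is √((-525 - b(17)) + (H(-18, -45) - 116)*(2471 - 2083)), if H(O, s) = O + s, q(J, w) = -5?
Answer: 14*I*√357 ≈ 264.52*I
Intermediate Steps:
B(K) = 7 (B(K) = 3 - 1*(-4) = 3 + 4 = 7)
b(N) = -5 (b(N) = 1*(-5) = -5)
√((-525 - b(17)) + (H(-18, -45) - 116)*(2471 - 2083)) = √((-525 - 1*(-5)) + ((-18 - 45) - 116)*(2471 - 2083)) = √((-525 + 5) + (-63 - 116)*388) = √(-520 - 179*388) = √(-520 - 69452) = √(-69972) = 14*I*√357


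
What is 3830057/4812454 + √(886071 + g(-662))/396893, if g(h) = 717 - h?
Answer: 3830057/4812454 + 5*√35498/396893 ≈ 0.79824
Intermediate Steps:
3830057/4812454 + √(886071 + g(-662))/396893 = 3830057/4812454 + √(886071 + (717 - 1*(-662)))/396893 = 3830057*(1/4812454) + √(886071 + (717 + 662))*(1/396893) = 3830057/4812454 + √(886071 + 1379)*(1/396893) = 3830057/4812454 + √887450*(1/396893) = 3830057/4812454 + (5*√35498)*(1/396893) = 3830057/4812454 + 5*√35498/396893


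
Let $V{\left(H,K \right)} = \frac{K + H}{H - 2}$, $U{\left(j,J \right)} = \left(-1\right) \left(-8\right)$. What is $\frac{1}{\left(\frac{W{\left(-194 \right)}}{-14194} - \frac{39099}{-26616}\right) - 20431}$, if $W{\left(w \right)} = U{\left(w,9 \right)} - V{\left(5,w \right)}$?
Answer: $- \frac{62964584}{1286337235459} \approx -4.8949 \cdot 10^{-5}$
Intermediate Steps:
$U{\left(j,J \right)} = 8$
$V{\left(H,K \right)} = \frac{H + K}{-2 + H}$
$W{\left(w \right)} = \frac{19}{3} - \frac{w}{3}$ ($W{\left(w \right)} = 8 - \frac{5 + w}{-2 + 5} = 8 - \frac{5 + w}{3} = 8 - \left(\frac{5}{3} + \frac{w}{3}\right) = \frac{19}{3} - \frac{w}{3}$)
$\frac{1}{\left(\frac{W{\left(-194 \right)}}{-14194} - \frac{39099}{-26616}\right) - 20431} = \frac{1}{\left(\frac{\frac{19}{3} - - \frac{194}{3}}{-14194} - \frac{39099}{-26616}\right) - 20431} = \frac{1}{\left(\left(\frac{19}{3} + \frac{194}{3}\right) \left(- \frac{1}{14194}\right) - - \frac{13033}{8872}\right) - 20431} = \frac{1}{\left(71 \left(- \frac{1}{14194}\right) + \frac{13033}{8872}\right) - 20431} = \frac{1}{\left(- \frac{71}{14194} + \frac{13033}{8872}\right) - 20431} = \frac{1}{\frac{92180245}{62964584} - 20431} = \frac{1}{- \frac{1286337235459}{62964584}} = - \frac{62964584}{1286337235459}$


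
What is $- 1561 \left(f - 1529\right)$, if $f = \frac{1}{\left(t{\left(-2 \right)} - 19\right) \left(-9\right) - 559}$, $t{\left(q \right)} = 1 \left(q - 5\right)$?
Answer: $\frac{775701486}{325} \approx 2.3868 \cdot 10^{6}$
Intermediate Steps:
$t{\left(q \right)} = -5 + q$ ($t{\left(q \right)} = 1 \left(-5 + q\right) = -5 + q$)
$f = - \frac{1}{325}$ ($f = \frac{1}{\left(\left(-5 - 2\right) - 19\right) \left(-9\right) - 559} = \frac{1}{\left(-7 - 19\right) \left(-9\right) - 559} = \frac{1}{\left(-26\right) \left(-9\right) - 559} = \frac{1}{234 - 559} = \frac{1}{-325} = - \frac{1}{325} \approx -0.0030769$)
$- 1561 \left(f - 1529\right) = - 1561 \left(- \frac{1}{325} - 1529\right) = \left(-1561\right) \left(- \frac{496926}{325}\right) = \frac{775701486}{325}$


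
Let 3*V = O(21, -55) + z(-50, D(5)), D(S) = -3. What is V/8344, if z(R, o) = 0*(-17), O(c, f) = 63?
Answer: 3/1192 ≈ 0.0025168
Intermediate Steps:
z(R, o) = 0
V = 21 (V = (63 + 0)/3 = (1/3)*63 = 21)
V/8344 = 21/8344 = 21*(1/8344) = 3/1192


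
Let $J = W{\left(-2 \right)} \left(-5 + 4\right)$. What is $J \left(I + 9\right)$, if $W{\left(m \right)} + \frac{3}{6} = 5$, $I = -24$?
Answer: $\frac{135}{2} \approx 67.5$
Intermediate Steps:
$W{\left(m \right)} = \frac{9}{2}$ ($W{\left(m \right)} = - \frac{1}{2} + 5 = \frac{9}{2}$)
$J = - \frac{9}{2}$ ($J = \frac{9 \left(-5 + 4\right)}{2} = \frac{9}{2} \left(-1\right) = - \frac{9}{2} \approx -4.5$)
$J \left(I + 9\right) = - \frac{9 \left(-24 + 9\right)}{2} = \left(- \frac{9}{2}\right) \left(-15\right) = \frac{135}{2}$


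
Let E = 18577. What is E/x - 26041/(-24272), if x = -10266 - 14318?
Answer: 23661375/74587856 ≈ 0.31723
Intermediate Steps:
x = -24584
E/x - 26041/(-24272) = 18577/(-24584) - 26041/(-24272) = 18577*(-1/24584) - 26041*(-1/24272) = -18577/24584 + 26041/24272 = 23661375/74587856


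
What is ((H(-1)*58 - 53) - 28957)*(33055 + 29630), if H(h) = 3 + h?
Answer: -1811220390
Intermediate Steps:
((H(-1)*58 - 53) - 28957)*(33055 + 29630) = (((3 - 1)*58 - 53) - 28957)*(33055 + 29630) = ((2*58 - 53) - 28957)*62685 = ((116 - 53) - 28957)*62685 = (63 - 28957)*62685 = -28894*62685 = -1811220390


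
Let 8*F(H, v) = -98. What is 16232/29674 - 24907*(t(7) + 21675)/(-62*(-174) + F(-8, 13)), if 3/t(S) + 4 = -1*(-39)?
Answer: -1121376975689228/22383172385 ≈ -50099.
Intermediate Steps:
F(H, v) = -49/4 (F(H, v) = (1/8)*(-98) = -49/4)
t(S) = 3/35 (t(S) = 3/(-4 - 1*(-39)) = 3/(-4 + 39) = 3/35)
16232/29674 - 24907*(t(7) + 21675)/(-62*(-174) + F(-8, 13)) = 16232/29674 - 24907*(3/35 + 21675)/(-62*(-174) - 49/4) = 16232*(1/29674) - 24907*758628/(35*(10788 - 49/4)) = 8116/14837 - 24907/((43103/4)*(35/758628)) = 8116/14837 - 24907/1508605/3034512 = 8116/14837 - 24907*3034512/1508605 = 8116/14837 - 75580590384/1508605 = -1121376975689228/22383172385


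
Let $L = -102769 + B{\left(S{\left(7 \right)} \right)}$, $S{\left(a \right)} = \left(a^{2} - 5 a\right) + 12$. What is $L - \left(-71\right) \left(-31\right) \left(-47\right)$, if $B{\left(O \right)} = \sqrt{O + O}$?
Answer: $678 + 2 \sqrt{13} \approx 685.21$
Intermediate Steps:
$S{\left(a \right)} = 12 + a^{2} - 5 a$
$B{\left(O \right)} = \sqrt{2} \sqrt{O}$ ($B{\left(O \right)} = \sqrt{2 O} = \sqrt{2} \sqrt{O}$)
$L = -102769 + 2 \sqrt{13}$ ($L = -102769 + \sqrt{2} \sqrt{12 + 7^{2} - 35} = -102769 + \sqrt{2} \sqrt{12 + 49 - 35} = -102769 + \sqrt{2} \sqrt{26} = -102769 + 2 \sqrt{13} \approx -1.0276 \cdot 10^{5}$)
$L - \left(-71\right) \left(-31\right) \left(-47\right) = \left(-102769 + 2 \sqrt{13}\right) - \left(-71\right) \left(-31\right) \left(-47\right) = \left(-102769 + 2 \sqrt{13}\right) - 2201 \left(-47\right) = \left(-102769 + 2 \sqrt{13}\right) - -103447 = \left(-102769 + 2 \sqrt{13}\right) + 103447 = 678 + 2 \sqrt{13}$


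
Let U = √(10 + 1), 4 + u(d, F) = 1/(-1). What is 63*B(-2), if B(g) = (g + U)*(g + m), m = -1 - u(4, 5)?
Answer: -252 + 126*√11 ≈ 165.89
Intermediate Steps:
u(d, F) = -5 (u(d, F) = -4 + 1/(-1) = -4 - 1 = -5)
m = 4 (m = -1 - 1*(-5) = -1 + 5 = 4)
U = √11 ≈ 3.3166
B(g) = (4 + g)*(g + √11) (B(g) = (g + √11)*(g + 4) = (g + √11)*(4 + g) = (4 + g)*(g + √11))
63*B(-2) = 63*((-2)² + 4*(-2) + 4*√11 - 2*√11) = 63*(4 - 8 + 4*√11 - 2*√11) = 63*(-4 + 2*√11) = -252 + 126*√11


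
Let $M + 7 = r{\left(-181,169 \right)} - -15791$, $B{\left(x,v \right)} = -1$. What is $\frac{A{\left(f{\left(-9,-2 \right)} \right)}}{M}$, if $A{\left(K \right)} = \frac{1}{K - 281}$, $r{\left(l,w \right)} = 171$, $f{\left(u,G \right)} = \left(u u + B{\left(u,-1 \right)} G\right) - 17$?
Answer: $- \frac{1}{3430325} \approx -2.9152 \cdot 10^{-7}$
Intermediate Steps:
$f{\left(u,G \right)} = -17 + u^{2} - G$ ($f{\left(u,G \right)} = \left(u u - G\right) - 17 = \left(u^{2} - G\right) - 17 = -17 + u^{2} - G$)
$A{\left(K \right)} = \frac{1}{-281 + K}$
$M = 15955$ ($M = -7 + \left(171 - -15791\right) = -7 + \left(171 + 15791\right) = -7 + 15962 = 15955$)
$\frac{A{\left(f{\left(-9,-2 \right)} \right)}}{M} = \frac{1}{\left(-281 - \left(15 - 81\right)\right) 15955} = \frac{1}{-281 + \left(-17 + 81 + 2\right)} \frac{1}{15955} = \frac{1}{-281 + 66} \cdot \frac{1}{15955} = \frac{1}{-215} \cdot \frac{1}{15955} = \left(- \frac{1}{215}\right) \frac{1}{15955} = - \frac{1}{3430325}$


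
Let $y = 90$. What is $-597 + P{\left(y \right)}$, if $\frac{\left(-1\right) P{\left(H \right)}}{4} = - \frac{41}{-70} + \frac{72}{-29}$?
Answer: $- \frac{598253}{1015} \approx -589.41$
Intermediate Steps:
$P{\left(H \right)} = \frac{7702}{1015}$ ($P{\left(H \right)} = - 4 \left(- \frac{41}{-70} + \frac{72}{-29}\right) = - 4 \left(\left(-41\right) \left(- \frac{1}{70}\right) + 72 \left(- \frac{1}{29}\right)\right) = - 4 \left(\frac{41}{70} - \frac{72}{29}\right) = \left(-4\right) \left(- \frac{3851}{2030}\right) = \frac{7702}{1015}$)
$-597 + P{\left(y \right)} = -597 + \frac{7702}{1015} = - \frac{598253}{1015}$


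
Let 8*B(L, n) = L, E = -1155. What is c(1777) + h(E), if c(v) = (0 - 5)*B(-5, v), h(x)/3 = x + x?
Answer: -55415/8 ≈ -6926.9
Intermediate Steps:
B(L, n) = L/8
h(x) = 6*x (h(x) = 3*(x + x) = 3*(2*x) = 6*x)
c(v) = 25/8 (c(v) = (0 - 5)*((⅛)*(-5)) = -5*(-5/8) = 25/8)
c(1777) + h(E) = 25/8 + 6*(-1155) = 25/8 - 6930 = -55415/8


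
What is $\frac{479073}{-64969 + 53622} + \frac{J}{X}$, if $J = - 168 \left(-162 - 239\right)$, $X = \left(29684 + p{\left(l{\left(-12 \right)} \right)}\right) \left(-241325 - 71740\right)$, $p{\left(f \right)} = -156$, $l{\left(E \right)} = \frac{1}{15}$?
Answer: $- \frac{26360948810042}{624367548405} \approx -42.22$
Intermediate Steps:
$l{\left(E \right)} = \frac{1}{15}$
$X = -9244183320$ ($X = \left(29684 - 156\right) \left(-241325 - 71740\right) = 29528 \left(-313065\right) = -9244183320$)
$J = 67368$ ($J = \left(-168\right) \left(-401\right) = 67368$)
$\frac{479073}{-64969 + 53622} + \frac{J}{X} = \frac{479073}{-64969 + 53622} + \frac{67368}{-9244183320} = \frac{479073}{-11347} + 67368 \left(- \frac{1}{9244183320}\right) = 479073 \left(- \frac{1}{11347}\right) - \frac{2807}{385174305} = - \frac{68439}{1621} - \frac{2807}{385174305} = - \frac{26360948810042}{624367548405}$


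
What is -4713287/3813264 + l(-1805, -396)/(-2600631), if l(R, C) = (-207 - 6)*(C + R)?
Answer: -1560580891081/1101876952176 ≈ -1.4163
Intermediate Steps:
l(R, C) = -213*C - 213*R (l(R, C) = -213*(C + R) = -213*C - 213*R)
-4713287/3813264 + l(-1805, -396)/(-2600631) = -4713287/3813264 + (-213*(-396) - 213*(-1805))/(-2600631) = -4713287*1/3813264 + (84348 + 384465)*(-1/2600631) = -4713287/3813264 + 468813*(-1/2600631) = -4713287/3813264 - 156271/866877 = -1560580891081/1101876952176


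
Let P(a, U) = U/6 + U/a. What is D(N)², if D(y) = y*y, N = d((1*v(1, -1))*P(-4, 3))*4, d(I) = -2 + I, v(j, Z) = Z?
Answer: 2401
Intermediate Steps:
P(a, U) = U/6 + U/a (P(a, U) = U*(⅙) + U/a = U/6 + U/a)
N = -7 (N = (-2 + (1*(-1))*((⅙)*3 + 3/(-4)))*4 = (-2 - (½ + 3*(-¼)))*4 = (-2 - (½ - ¾))*4 = (-2 - 1*(-¼))*4 = (-2 + ¼)*4 = -7/4*4 = -7)
D(y) = y²
D(N)² = ((-7)²)² = 49² = 2401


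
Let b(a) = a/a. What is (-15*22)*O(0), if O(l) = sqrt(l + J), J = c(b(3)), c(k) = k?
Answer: -330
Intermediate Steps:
b(a) = 1
J = 1
O(l) = sqrt(1 + l) (O(l) = sqrt(l + 1) = sqrt(1 + l))
(-15*22)*O(0) = (-15*22)*sqrt(1 + 0) = -330*sqrt(1) = -330*1 = -330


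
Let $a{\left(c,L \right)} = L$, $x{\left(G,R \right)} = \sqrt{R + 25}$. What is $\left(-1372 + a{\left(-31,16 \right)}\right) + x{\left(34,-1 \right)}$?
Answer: $-1356 + 2 \sqrt{6} \approx -1351.1$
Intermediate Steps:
$x{\left(G,R \right)} = \sqrt{25 + R}$
$\left(-1372 + a{\left(-31,16 \right)}\right) + x{\left(34,-1 \right)} = \left(-1372 + 16\right) + \sqrt{25 - 1} = -1356 + \sqrt{24} = -1356 + 2 \sqrt{6}$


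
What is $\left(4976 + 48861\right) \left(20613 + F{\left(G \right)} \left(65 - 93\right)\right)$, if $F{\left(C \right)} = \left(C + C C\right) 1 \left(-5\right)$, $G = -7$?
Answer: $1426303641$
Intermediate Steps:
$F{\left(C \right)} = - 5 C - 5 C^{2}$ ($F{\left(C \right)} = \left(C + C^{2}\right) 1 \left(-5\right) = \left(C + C^{2}\right) \left(-5\right) = - 5 C - 5 C^{2}$)
$\left(4976 + 48861\right) \left(20613 + F{\left(G \right)} \left(65 - 93\right)\right) = \left(4976 + 48861\right) \left(20613 + \left(-5\right) \left(-7\right) \left(1 - 7\right) \left(65 - 93\right)\right) = 53837 \left(20613 + \left(-5\right) \left(-7\right) \left(-6\right) \left(-28\right)\right) = 53837 \left(20613 - -5880\right) = 53837 \left(20613 + 5880\right) = 53837 \cdot 26493 = 1426303641$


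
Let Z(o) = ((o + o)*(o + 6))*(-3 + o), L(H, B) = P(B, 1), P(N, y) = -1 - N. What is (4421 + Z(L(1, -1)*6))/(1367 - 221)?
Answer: 4421/1146 ≈ 3.8578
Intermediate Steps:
L(H, B) = -1 - B
Z(o) = 2*o*(-3 + o)*(6 + o) (Z(o) = ((2*o)*(6 + o))*(-3 + o) = (2*o*(6 + o))*(-3 + o) = 2*o*(-3 + o)*(6 + o))
(4421 + Z(L(1, -1)*6))/(1367 - 221) = (4421 + 2*((-1 - 1*(-1))*6)*(-18 + ((-1 - 1*(-1))*6)² + 3*((-1 - 1*(-1))*6)))/(1367 - 221) = (4421 + 2*((-1 + 1)*6)*(-18 + ((-1 + 1)*6)² + 3*((-1 + 1)*6)))/1146 = (4421 + 2*(0*6)*(-18 + (0*6)² + 3*(0*6)))*(1/1146) = (4421 + 2*0*(-18 + 0² + 3*0))*(1/1146) = (4421 + 2*0*(-18 + 0 + 0))*(1/1146) = (4421 + 2*0*(-18))*(1/1146) = (4421 + 0)*(1/1146) = 4421*(1/1146) = 4421/1146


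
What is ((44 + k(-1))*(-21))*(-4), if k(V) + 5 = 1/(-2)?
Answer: 3234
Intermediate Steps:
k(V) = -11/2 (k(V) = -5 + 1/(-2) = -5 - ½ = -11/2)
((44 + k(-1))*(-21))*(-4) = ((44 - 11/2)*(-21))*(-4) = ((77/2)*(-21))*(-4) = -1617/2*(-4) = 3234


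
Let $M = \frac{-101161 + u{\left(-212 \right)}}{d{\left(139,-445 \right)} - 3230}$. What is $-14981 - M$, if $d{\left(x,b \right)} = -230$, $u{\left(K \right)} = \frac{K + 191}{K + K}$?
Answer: $- \frac{22020618483}{1467040} \approx -15010.0$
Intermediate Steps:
$u{\left(K \right)} = \frac{191 + K}{2 K}$
$M = \frac{42892243}{1467040}$ ($M = \frac{-101161 + \frac{191 - 212}{2 \left(-212\right)}}{-230 - 3230} = \frac{-101161 + \frac{1}{2} \left(- \frac{1}{212}\right) \left(-21\right)}{-3460} = \left(-101161 + \frac{21}{424}\right) \left(- \frac{1}{3460}\right) = \left(- \frac{42892243}{424}\right) \left(- \frac{1}{3460}\right) = \frac{42892243}{1467040} \approx 29.237$)
$-14981 - M = -14981 - \frac{42892243}{1467040} = - \frac{22020618483}{1467040}$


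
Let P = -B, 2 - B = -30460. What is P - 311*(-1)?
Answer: -30151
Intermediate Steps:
B = 30462 (B = 2 - 1*(-30460) = 2 + 30460 = 30462)
P = -30462 (P = -1*30462 = -30462)
P - 311*(-1) = -30462 - 311*(-1) = -30462 - 1*(-311) = -30462 + 311 = -30151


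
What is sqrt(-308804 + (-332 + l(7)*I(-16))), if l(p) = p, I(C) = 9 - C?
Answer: 3*I*sqrt(34329) ≈ 555.84*I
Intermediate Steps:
sqrt(-308804 + (-332 + l(7)*I(-16))) = sqrt(-308804 + (-332 + 7*(9 - 1*(-16)))) = sqrt(-308804 + (-332 + 7*(9 + 16))) = sqrt(-308804 + (-332 + 7*25)) = sqrt(-308804 + (-332 + 175)) = sqrt(-308804 - 157) = sqrt(-308961) = 3*I*sqrt(34329)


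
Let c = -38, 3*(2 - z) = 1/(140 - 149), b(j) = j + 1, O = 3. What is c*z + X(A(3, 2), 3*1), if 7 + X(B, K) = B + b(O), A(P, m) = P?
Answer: -2090/27 ≈ -77.407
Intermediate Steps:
b(j) = 1 + j
X(B, K) = -3 + B (X(B, K) = -7 + (B + (1 + 3)) = -7 + (B + 4) = -7 + (4 + B) = -3 + B)
z = 55/27 (z = 2 - 1/(3*(140 - 149)) = 2 - ⅓/(-9) = 2 - ⅓*(-⅑) = 2 + 1/27 = 55/27 ≈ 2.0370)
c*z + X(A(3, 2), 3*1) = -38*55/27 + (-3 + 3) = -2090/27 + 0 = -2090/27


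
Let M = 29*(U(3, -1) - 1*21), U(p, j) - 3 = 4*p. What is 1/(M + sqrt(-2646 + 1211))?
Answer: -174/31711 - I*sqrt(1435)/31711 ≈ -0.0054871 - 0.0011946*I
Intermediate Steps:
U(p, j) = 3 + 4*p
M = -174 (M = 29*((3 + 4*3) - 1*21) = 29*((3 + 12) - 21) = 29*(15 - 21) = 29*(-6) = -174)
1/(M + sqrt(-2646 + 1211)) = 1/(-174 + sqrt(-2646 + 1211)) = 1/(-174 + sqrt(-1435)) = 1/(-174 + I*sqrt(1435))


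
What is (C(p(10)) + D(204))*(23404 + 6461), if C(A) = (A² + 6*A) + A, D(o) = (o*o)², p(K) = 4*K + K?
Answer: 51723023448690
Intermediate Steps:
p(K) = 5*K
D(o) = o⁴ (D(o) = (o²)² = o⁴)
C(A) = A² + 7*A
(C(p(10)) + D(204))*(23404 + 6461) = ((5*10)*(7 + 5*10) + 204⁴)*(23404 + 6461) = (50*(7 + 50) + 1731891456)*29865 = (50*57 + 1731891456)*29865 = (2850 + 1731891456)*29865 = 1731894306*29865 = 51723023448690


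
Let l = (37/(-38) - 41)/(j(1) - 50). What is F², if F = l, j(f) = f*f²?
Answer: 2544025/3467044 ≈ 0.73377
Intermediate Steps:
j(f) = f³
l = 1595/1862 (l = (37/(-38) - 41)/(1³ - 50) = (37*(-1/38) - 41)/(1 - 50) = (-37/38 - 41)/(-49) = -1595/38*(-1/49) = 1595/1862 ≈ 0.85661)
F = 1595/1862 ≈ 0.85661
F² = (1595/1862)² = 2544025/3467044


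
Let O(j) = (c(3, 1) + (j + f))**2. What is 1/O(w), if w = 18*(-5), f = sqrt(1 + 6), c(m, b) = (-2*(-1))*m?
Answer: (84 - sqrt(7))**(-2) ≈ 0.00015109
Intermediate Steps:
c(m, b) = 2*m
f = sqrt(7) ≈ 2.6458
w = -90
O(j) = (6 + j + sqrt(7))**2 (O(j) = (2*3 + (j + sqrt(7)))**2 = (6 + (j + sqrt(7)))**2 = (6 + j + sqrt(7))**2)
1/O(w) = 1/((6 - 90 + sqrt(7))**2) = 1/((-84 + sqrt(7))**2) = (-84 + sqrt(7))**(-2)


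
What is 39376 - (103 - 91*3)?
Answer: 39546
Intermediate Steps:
39376 - (103 - 91*3) = 39376 - (103 - 273) = 39376 - 1*(-170) = 39376 + 170 = 39546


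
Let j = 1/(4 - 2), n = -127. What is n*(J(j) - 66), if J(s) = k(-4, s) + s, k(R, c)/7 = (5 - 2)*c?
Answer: 6985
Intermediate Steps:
k(R, c) = 21*c (k(R, c) = 7*((5 - 2)*c) = 7*(3*c) = 21*c)
j = 1/2 ≈ 0.50000
J(s) = 22*s (J(s) = 21*s + s = 22*s)
n*(J(j) - 66) = -127*(22*(1/2) - 66) = -127*(11 - 66) = -127*(-55) = 6985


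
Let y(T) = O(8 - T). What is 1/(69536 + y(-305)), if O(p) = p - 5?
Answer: 1/69844 ≈ 1.4318e-5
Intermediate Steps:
O(p) = -5 + p
y(T) = 3 - T (y(T) = -5 + (8 - T) = 3 - T)
1/(69536 + y(-305)) = 1/(69536 + (3 - 1*(-305))) = 1/(69536 + (3 + 305)) = 1/(69536 + 308) = 1/69844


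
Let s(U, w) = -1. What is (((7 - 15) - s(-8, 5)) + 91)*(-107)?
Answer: -8988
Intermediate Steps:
(((7 - 15) - s(-8, 5)) + 91)*(-107) = (((7 - 15) - 1*(-1)) + 91)*(-107) = ((-8 + 1) + 91)*(-107) = (-7 + 91)*(-107) = 84*(-107) = -8988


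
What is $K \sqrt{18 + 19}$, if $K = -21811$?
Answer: $- 21811 \sqrt{37} \approx -1.3267 \cdot 10^{5}$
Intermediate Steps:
$K \sqrt{18 + 19} = - 21811 \sqrt{18 + 19} = - 21811 \sqrt{37}$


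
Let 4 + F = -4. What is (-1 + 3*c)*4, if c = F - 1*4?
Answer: -148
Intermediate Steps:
F = -8 (F = -4 - 4 = -8)
c = -12 (c = -8 - 1*4 = -8 - 4 = -12)
(-1 + 3*c)*4 = (-1 + 3*(-12))*4 = (-1 - 36)*4 = -37*4 = -148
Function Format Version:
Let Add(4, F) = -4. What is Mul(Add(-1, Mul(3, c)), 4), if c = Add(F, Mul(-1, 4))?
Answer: -148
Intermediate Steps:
F = -8 (F = Add(-4, -4) = -8)
c = -12 (c = Add(-8, Mul(-1, 4)) = Add(-8, -4) = -12)
Mul(Add(-1, Mul(3, c)), 4) = Mul(Add(-1, Mul(3, -12)), 4) = Mul(Add(-1, -36), 4) = Mul(-37, 4) = -148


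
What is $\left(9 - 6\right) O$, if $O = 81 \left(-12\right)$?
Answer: $-2916$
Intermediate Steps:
$O = -972$
$\left(9 - 6\right) O = \left(9 - 6\right) \left(-972\right) = 3 \left(-972\right) = -2916$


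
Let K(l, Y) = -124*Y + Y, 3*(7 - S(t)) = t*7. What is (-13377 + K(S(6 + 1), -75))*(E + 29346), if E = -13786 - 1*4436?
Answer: -46186848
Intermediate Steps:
E = -18222 (E = -13786 - 4436 = -18222)
S(t) = 7 - 7*t/3 (S(t) = 7 - t*7/3 = 7 - 7*t/3)
K(l, Y) = -123*Y
(-13377 + K(S(6 + 1), -75))*(E + 29346) = (-13377 - 123*(-75))*(-18222 + 29346) = (-13377 + 9225)*11124 = -4152*11124 = -46186848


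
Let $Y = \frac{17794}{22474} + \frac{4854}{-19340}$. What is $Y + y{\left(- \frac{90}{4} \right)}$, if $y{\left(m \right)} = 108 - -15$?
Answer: $\frac{13424161961}{108661790} \approx 123.54$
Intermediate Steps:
$y{\left(m \right)} = 123$ ($y{\left(m \right)} = 108 + 15 = 123$)
$Y = \frac{58761791}{108661790}$ ($Y = 17794 \cdot \frac{1}{22474} + 4854 \left(- \frac{1}{19340}\right) = \frac{8897}{11237} - \frac{2427}{9670} = \frac{58761791}{108661790} \approx 0.54078$)
$Y + y{\left(- \frac{90}{4} \right)} = \frac{58761791}{108661790} + 123 = \frac{13424161961}{108661790}$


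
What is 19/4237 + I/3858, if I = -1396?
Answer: -153725/430167 ≈ -0.35736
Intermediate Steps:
19/4237 + I/3858 = 19/4237 - 1396/3858 = 19*(1/4237) - 1396*1/3858 = 1/223 - 698/1929 = -153725/430167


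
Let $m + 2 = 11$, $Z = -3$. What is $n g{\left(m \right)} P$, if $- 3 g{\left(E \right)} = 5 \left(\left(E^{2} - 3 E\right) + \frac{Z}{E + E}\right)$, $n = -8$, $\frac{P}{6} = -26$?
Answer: $- \frac{335920}{3} \approx -1.1197 \cdot 10^{5}$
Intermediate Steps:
$P = -156$ ($P = 6 \left(-26\right) = -156$)
$m = 9$ ($m = -2 + 11 = 9$)
$g{\left(E \right)} = 5 E - \frac{5 E^{2}}{3} + \frac{5}{2 E}$ ($g{\left(E \right)} = - \frac{5 \left(\left(E^{2} - 3 E\right) - \frac{3}{E + E}\right)}{3} = - \frac{5 \left(\left(E^{2} - 3 E\right) - \frac{3}{2 E}\right)}{3} = - \frac{5 \left(E^{2} - 3 E - \frac{3}{2 E}\right)}{3} = - \frac{- 15 E + 5 E^{2} - \frac{15}{2 E}}{3} = 5 E - \frac{5 E^{2}}{3} + \frac{5}{2 E}$)
$n g{\left(m \right)} P = - 8 \frac{5 \left(3 + 2 \cdot 9^{2} \left(3 - 9\right)\right)}{6 \cdot 9} \left(-156\right) = - 8 \cdot \frac{5}{6} \cdot \frac{1}{9} \left(3 + 2 \cdot 81 \left(3 - 9\right)\right) \left(-156\right) = - 8 \cdot \frac{5}{6} \cdot \frac{1}{9} \left(3 + 2 \cdot 81 \left(-6\right)\right) \left(-156\right) = - 8 \cdot \frac{5}{6} \cdot \frac{1}{9} \left(3 - 972\right) \left(-156\right) = - 8 \cdot \frac{5}{6} \cdot \frac{1}{9} \left(-969\right) \left(-156\right) = \left(-8\right) \left(- \frac{1615}{18}\right) \left(-156\right) = \frac{6460}{9} \left(-156\right) = - \frac{335920}{3}$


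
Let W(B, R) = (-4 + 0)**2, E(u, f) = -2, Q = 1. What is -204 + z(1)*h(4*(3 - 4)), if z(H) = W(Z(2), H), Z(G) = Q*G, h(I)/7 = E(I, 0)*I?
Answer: 692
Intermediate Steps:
h(I) = -14*I (h(I) = 7*(-2*I) = -14*I)
Z(G) = G (Z(G) = 1*G = G)
W(B, R) = 16 (W(B, R) = (-4)**2 = 16)
z(H) = 16
-204 + z(1)*h(4*(3 - 4)) = -204 + 16*(-56*(3 - 4)) = -204 + 16*(-56*(-1)) = -204 + 16*(-14*(-4)) = -204 + 16*56 = -204 + 896 = 692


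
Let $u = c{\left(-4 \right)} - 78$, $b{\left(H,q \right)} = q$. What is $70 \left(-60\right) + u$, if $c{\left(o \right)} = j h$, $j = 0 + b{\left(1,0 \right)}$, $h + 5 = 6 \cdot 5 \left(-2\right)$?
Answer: $-4278$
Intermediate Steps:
$h = -65$ ($h = -5 + 6 \cdot 5 \left(-2\right) = -5 + 30 \left(-2\right) = -5 - 60 = -65$)
$j = 0$ ($j = 0 + 0 = 0$)
$c{\left(o \right)} = 0$ ($c{\left(o \right)} = 0 \left(-65\right) = 0$)
$u = -78$ ($u = 0 - 78 = -78$)
$70 \left(-60\right) + u = 70 \left(-60\right) - 78 = -4200 - 78 = -4278$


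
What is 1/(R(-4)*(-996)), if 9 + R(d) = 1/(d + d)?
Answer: 2/18177 ≈ 0.00011003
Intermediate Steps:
R(d) = -9 + 1/(2*d) (R(d) = -9 + 1/(d + d) = -9 + 1/(2*d))
1/(R(-4)*(-996)) = 1/((-9 + (½)/(-4))*(-996)) = 1/((-9 + (½)*(-¼))*(-996)) = 1/((-9 - ⅛)*(-996)) = 1/(-73/8*(-996)) = 1/(18177/2) = 2/18177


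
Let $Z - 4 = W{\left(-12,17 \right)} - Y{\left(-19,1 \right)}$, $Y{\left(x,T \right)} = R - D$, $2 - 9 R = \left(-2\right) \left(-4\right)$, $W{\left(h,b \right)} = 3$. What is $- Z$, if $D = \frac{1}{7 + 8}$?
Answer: $- \frac{116}{15} \approx -7.7333$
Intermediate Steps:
$R = - \frac{2}{3}$ ($R = \frac{2}{9} - \frac{\left(-2\right) \left(-4\right)}{9} = \frac{2}{9} - \frac{8}{9} = - \frac{2}{3} \approx -0.66667$)
$D = \frac{1}{15} \approx 0.066667$
$Y{\left(x,T \right)} = - \frac{11}{15}$ ($Y{\left(x,T \right)} = - \frac{2}{3} - \frac{1}{15} = - \frac{11}{15}$)
$Z = \frac{116}{15}$ ($Z = 4 + \left(3 - - \frac{11}{15}\right) = 4 + \left(3 + \frac{11}{15}\right) = 4 + \frac{56}{15} = \frac{116}{15} \approx 7.7333$)
$- Z = \left(-1\right) \frac{116}{15} = - \frac{116}{15}$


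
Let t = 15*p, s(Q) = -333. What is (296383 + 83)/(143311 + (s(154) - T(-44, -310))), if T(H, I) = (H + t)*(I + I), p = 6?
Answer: 49411/28583 ≈ 1.7287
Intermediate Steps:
t = 90 (t = 15*6 = 90)
T(H, I) = 2*I*(90 + H) (T(H, I) = (H + 90)*(I + I) = (90 + H)*(2*I) = 2*I*(90 + H))
(296383 + 83)/(143311 + (s(154) - T(-44, -310))) = (296383 + 83)/(143311 + (-333 - 2*(-310)*(90 - 44))) = 296466/(143311 + (-333 - 2*(-310)*46)) = 296466/(143311 + (-333 - 1*(-28520))) = 296466/(143311 + (-333 + 28520)) = 296466/(143311 + 28187) = 296466/171498 = 296466*(1/171498) = 49411/28583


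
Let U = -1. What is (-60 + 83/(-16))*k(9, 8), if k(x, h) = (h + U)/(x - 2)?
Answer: -1043/16 ≈ -65.188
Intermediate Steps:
k(x, h) = (-1 + h)/(-2 + x) (k(x, h) = (h - 1)/(x - 2) = (-1 + h)/(-2 + x))
(-60 + 83/(-16))*k(9, 8) = (-60 + 83/(-16))*((-1 + 8)/(-2 + 9)) = (-60 + 83*(-1/16))*(7/7) = (-60 - 83/16)*((⅐)*7) = -1043/16*1 = -1043/16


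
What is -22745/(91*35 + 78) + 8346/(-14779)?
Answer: -363381353/48223877 ≈ -7.5353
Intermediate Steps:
-22745/(91*35 + 78) + 8346/(-14779) = -22745/(3185 + 78) + 8346*(-1/14779) = -22745/3263 - 8346/14779 = -363381353/48223877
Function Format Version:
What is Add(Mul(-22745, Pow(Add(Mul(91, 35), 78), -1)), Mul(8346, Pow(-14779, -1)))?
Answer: Rational(-363381353, 48223877) ≈ -7.5353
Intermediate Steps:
Add(Mul(-22745, Pow(Add(Mul(91, 35), 78), -1)), Mul(8346, Pow(-14779, -1))) = Add(Mul(-22745, Pow(Add(3185, 78), -1)), Mul(8346, Rational(-1, 14779))) = Add(Mul(-22745, Pow(3263, -1)), Rational(-8346, 14779)) = Add(Mul(-22745, Rational(1, 3263)), Rational(-8346, 14779)) = Add(Rational(-22745, 3263), Rational(-8346, 14779)) = Rational(-363381353, 48223877)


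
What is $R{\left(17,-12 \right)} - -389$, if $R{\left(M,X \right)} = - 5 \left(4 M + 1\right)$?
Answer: $44$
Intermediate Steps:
$R{\left(M,X \right)} = -5 - 20 M$ ($R{\left(M,X \right)} = - 5 \left(1 + 4 M\right) = -5 - 20 M$)
$R{\left(17,-12 \right)} - -389 = \left(-5 - 340\right) - -389 = \left(-5 - 340\right) + 389 = -345 + 389 = 44$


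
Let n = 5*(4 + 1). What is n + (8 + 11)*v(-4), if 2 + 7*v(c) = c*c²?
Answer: -1079/7 ≈ -154.14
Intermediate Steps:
n = 25 (n = 5*5 = 25)
v(c) = -2/7 + c³/7 (v(c) = -2/7 + (c*c²)/7 = -2/7 + c³/7)
n + (8 + 11)*v(-4) = 25 + (8 + 11)*(-2/7 + (⅐)*(-4)³) = 25 + 19*(-2/7 + (⅐)*(-64)) = 25 + 19*(-2/7 - 64/7) = 25 + 19*(-66/7) = 25 - 1254/7 = -1079/7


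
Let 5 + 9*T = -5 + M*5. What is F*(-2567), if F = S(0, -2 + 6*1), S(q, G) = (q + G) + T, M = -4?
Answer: -5134/3 ≈ -1711.3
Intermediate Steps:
T = -10/3 (T = -5/9 + (-5 - 4*5)/9 = -5/9 + (-5 - 20)/9 = -5/9 + (⅑)*(-25) = -5/9 - 25/9 = -10/3 ≈ -3.3333)
S(q, G) = -10/3 + G + q (S(q, G) = (q + G) - 10/3 = (G + q) - 10/3 = -10/3 + G + q)
F = ⅔ (F = -10/3 + (-2 + 6*1) + 0 = -10/3 + (-2 + 6) + 0 = -10/3 + 4 + 0 = ⅔ ≈ 0.66667)
F*(-2567) = (⅔)*(-2567) = -5134/3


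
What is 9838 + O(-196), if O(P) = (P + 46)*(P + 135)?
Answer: 18988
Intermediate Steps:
O(P) = (46 + P)*(135 + P)
9838 + O(-196) = 9838 + (6210 + (-196)**2 + 181*(-196)) = 9838 + (6210 + 38416 - 35476) = 9838 + 9150 = 18988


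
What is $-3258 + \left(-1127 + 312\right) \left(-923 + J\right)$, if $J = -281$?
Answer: $978002$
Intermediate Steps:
$-3258 + \left(-1127 + 312\right) \left(-923 + J\right) = -3258 + \left(-1127 + 312\right) \left(-923 - 281\right) = -3258 - -981260 = -3258 + 981260 = 978002$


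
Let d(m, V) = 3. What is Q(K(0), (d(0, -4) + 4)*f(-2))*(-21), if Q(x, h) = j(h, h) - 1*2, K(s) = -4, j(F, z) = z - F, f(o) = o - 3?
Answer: 42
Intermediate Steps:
f(o) = -3 + o
Q(x, h) = -2 (Q(x, h) = (h - h) - 1*2 = 0 - 2 = -2)
Q(K(0), (d(0, -4) + 4)*f(-2))*(-21) = -2*(-21) = 42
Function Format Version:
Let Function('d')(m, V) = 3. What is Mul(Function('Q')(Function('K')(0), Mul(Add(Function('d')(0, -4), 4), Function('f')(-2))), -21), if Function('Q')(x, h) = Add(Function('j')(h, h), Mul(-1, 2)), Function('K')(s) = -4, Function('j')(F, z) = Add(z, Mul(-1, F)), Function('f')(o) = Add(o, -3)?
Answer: 42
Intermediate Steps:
Function('f')(o) = Add(-3, o)
Function('Q')(x, h) = -2 (Function('Q')(x, h) = Add(Add(h, Mul(-1, h)), Mul(-1, 2)) = Add(0, -2) = -2)
Mul(Function('Q')(Function('K')(0), Mul(Add(Function('d')(0, -4), 4), Function('f')(-2))), -21) = Mul(-2, -21) = 42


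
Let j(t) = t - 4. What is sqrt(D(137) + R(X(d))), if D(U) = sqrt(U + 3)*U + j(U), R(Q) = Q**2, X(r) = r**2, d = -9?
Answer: sqrt(6694 + 274*sqrt(35)) ≈ 91.187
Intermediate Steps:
j(t) = -4 + t
D(U) = -4 + U + U*sqrt(3 + U) (D(U) = sqrt(U + 3)*U + (-4 + U) = sqrt(3 + U)*U + (-4 + U) = U*sqrt(3 + U) + (-4 + U) = -4 + U + U*sqrt(3 + U))
sqrt(D(137) + R(X(d))) = sqrt((-4 + 137 + 137*sqrt(3 + 137)) + ((-9)**2)**2) = sqrt((-4 + 137 + 137*sqrt(140)) + 81**2) = sqrt((-4 + 137 + 137*(2*sqrt(35))) + 6561) = sqrt((-4 + 137 + 274*sqrt(35)) + 6561) = sqrt((133 + 274*sqrt(35)) + 6561) = sqrt(6694 + 274*sqrt(35))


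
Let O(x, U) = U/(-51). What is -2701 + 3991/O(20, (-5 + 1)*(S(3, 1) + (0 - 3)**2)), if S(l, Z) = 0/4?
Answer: 35435/12 ≈ 2952.9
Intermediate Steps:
S(l, Z) = 0 (S(l, Z) = 0*(1/4) = 0)
O(x, U) = -U/51 (O(x, U) = U*(-1/51) = -U/51)
-2701 + 3991/O(20, (-5 + 1)*(S(3, 1) + (0 - 3)**2)) = -2701 + 3991/((-(-5 + 1)*(0 + (0 - 3)**2)/51)) = -2701 + 3991/((-(-4)*(0 + (-3)**2)/51)) = -2701 + 3991/((-(-4)*(0 + 9)/51)) = -2701 + 3991/((-(-4)*9/51)) = -2701 + 3991/((-1/51*(-36))) = -2701 + 3991/(12/17) = -2701 + 3991*(17/12) = -2701 + 67847/12 = 35435/12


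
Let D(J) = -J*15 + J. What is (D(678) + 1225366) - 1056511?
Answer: 159363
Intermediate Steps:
D(J) = -14*J (D(J) = -15*J + J = -14*J)
(D(678) + 1225366) - 1056511 = (-14*678 + 1225366) - 1056511 = (-9492 + 1225366) - 1056511 = 1215874 - 1056511 = 159363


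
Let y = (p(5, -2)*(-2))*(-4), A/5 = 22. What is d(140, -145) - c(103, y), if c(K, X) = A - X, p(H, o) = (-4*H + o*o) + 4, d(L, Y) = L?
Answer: -66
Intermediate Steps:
A = 110 (A = 5*22 = 110)
p(H, o) = 4 + o² - 4*H (p(H, o) = (-4*H + o²) + 4 = (o² - 4*H) + 4 = 4 + o² - 4*H)
y = -96 (y = ((4 + (-2)² - 4*5)*(-2))*(-4) = ((4 + 4 - 20)*(-2))*(-4) = -12*(-2)*(-4) = 24*(-4) = -96)
c(K, X) = 110 - X
d(140, -145) - c(103, y) = 140 - (110 - 1*(-96)) = 140 - (110 + 96) = 140 - 1*206 = 140 - 206 = -66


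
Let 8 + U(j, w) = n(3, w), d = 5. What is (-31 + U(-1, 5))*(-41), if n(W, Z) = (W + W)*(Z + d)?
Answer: -861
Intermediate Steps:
n(W, Z) = 2*W*(5 + Z) (n(W, Z) = (W + W)*(Z + 5) = (2*W)*(5 + Z) = 2*W*(5 + Z))
U(j, w) = 22 + 6*w (U(j, w) = -8 + 2*3*(5 + w) = -8 + (30 + 6*w) = 22 + 6*w)
(-31 + U(-1, 5))*(-41) = (-31 + (22 + 6*5))*(-41) = (-31 + (22 + 30))*(-41) = (-31 + 52)*(-41) = 21*(-41) = -861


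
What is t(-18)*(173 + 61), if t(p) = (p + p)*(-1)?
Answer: 8424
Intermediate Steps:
t(p) = -2*p (t(p) = (2*p)*(-1) = -2*p)
t(-18)*(173 + 61) = (-2*(-18))*(173 + 61) = 36*234 = 8424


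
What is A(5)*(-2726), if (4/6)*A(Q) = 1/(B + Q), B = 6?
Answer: -4089/11 ≈ -371.73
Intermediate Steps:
A(Q) = 3/(2*(6 + Q))
A(5)*(-2726) = (3/(2*(6 + 5)))*(-2726) = ((3/2)/11)*(-2726) = ((3/2)*(1/11))*(-2726) = (3/22)*(-2726) = -4089/11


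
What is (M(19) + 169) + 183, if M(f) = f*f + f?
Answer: 732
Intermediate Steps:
M(f) = f + f² (M(f) = f² + f = f + f²)
(M(19) + 169) + 183 = (19*(1 + 19) + 169) + 183 = (19*20 + 169) + 183 = (380 + 169) + 183 = 549 + 183 = 732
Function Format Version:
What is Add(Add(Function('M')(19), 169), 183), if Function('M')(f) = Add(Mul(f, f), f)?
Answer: 732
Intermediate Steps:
Function('M')(f) = Add(f, Pow(f, 2)) (Function('M')(f) = Add(Pow(f, 2), f) = Add(f, Pow(f, 2)))
Add(Add(Function('M')(19), 169), 183) = Add(Add(Mul(19, Add(1, 19)), 169), 183) = Add(Add(Mul(19, 20), 169), 183) = Add(Add(380, 169), 183) = Add(549, 183) = 732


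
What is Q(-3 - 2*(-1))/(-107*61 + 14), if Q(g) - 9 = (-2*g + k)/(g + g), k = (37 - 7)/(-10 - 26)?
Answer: -101/78156 ≈ -0.0012923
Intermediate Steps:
k = -⅚ (k = 30/(-36) = 30*(-1/36) = -⅚ ≈ -0.83333)
Q(g) = 9 + (-⅚ - 2*g)/(2*g) (Q(g) = 9 + (-2*g - ⅚)/(g + g) = 9 + (-⅚ - 2*g)/((2*g)) = 9 + (-⅚ - 2*g)*(1/(2*g)) = 9 + (-⅚ - 2*g)/(2*g))
Q(-3 - 2*(-1))/(-107*61 + 14) = (8 - 5/(12*(-3 - 2*(-1))))/(-107*61 + 14) = (8 - 5/(12*(-3 + 2)))/(-6527 + 14) = (8 - 5/12/(-1))/(-6513) = (8 - 5/12*(-1))*(-1/6513) = (8 + 5/12)*(-1/6513) = (101/12)*(-1/6513) = -101/78156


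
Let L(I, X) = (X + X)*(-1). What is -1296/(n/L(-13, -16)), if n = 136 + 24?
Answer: -1296/5 ≈ -259.20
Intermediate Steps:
n = 160
L(I, X) = -2*X (L(I, X) = (2*X)*(-1) = -2*X)
-1296/(n/L(-13, -16)) = -1296/(160/((-2*(-16)))) = -1296/(160/32) = -1296/(160*(1/32)) = -1296/5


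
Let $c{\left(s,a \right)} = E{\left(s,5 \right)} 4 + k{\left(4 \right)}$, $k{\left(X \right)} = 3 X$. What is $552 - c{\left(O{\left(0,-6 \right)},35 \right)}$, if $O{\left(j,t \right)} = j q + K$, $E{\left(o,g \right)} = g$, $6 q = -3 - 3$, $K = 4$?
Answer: $520$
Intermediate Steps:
$q = -1$ ($q = \frac{-3 - 3}{6} = \frac{1}{6} \left(-6\right) = -1$)
$O{\left(j,t \right)} = 4 - j$ ($O{\left(j,t \right)} = j \left(-1\right) + 4 = - j + 4 = 4 - j$)
$c{\left(s,a \right)} = 32$ ($c{\left(s,a \right)} = 5 \cdot 4 + 3 \cdot 4 = 20 + 12 = 32$)
$552 - c{\left(O{\left(0,-6 \right)},35 \right)} = 552 - 32 = 520$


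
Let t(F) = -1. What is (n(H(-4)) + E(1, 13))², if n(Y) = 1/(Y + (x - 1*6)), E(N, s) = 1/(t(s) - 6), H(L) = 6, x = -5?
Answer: 144/1225 ≈ 0.11755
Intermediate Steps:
E(N, s) = -⅐ (E(N, s) = 1/(-1 - 6) = 1/(-7) = -⅐)
n(Y) = 1/(-11 + Y) (n(Y) = 1/(Y + (-5 - 1*6)) = 1/(Y + (-5 - 6)) = 1/(Y - 11) = 1/(-11 + Y))
(n(H(-4)) + E(1, 13))² = (1/(-11 + 6) - ⅐)² = (1/(-5) - ⅐)² = (-⅕ - ⅐)² = (-12/35)² = 144/1225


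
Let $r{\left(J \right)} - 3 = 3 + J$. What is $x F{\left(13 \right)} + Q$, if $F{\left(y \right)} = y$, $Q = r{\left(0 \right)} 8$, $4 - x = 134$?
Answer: $-1642$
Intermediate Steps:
$x = -130$ ($x = 4 - 134 = -130$)
$r{\left(J \right)} = 6 + J$ ($r{\left(J \right)} = 3 + \left(3 + J\right) = 6 + J$)
$Q = 48$ ($Q = \left(6 + 0\right) 8 = 6 \cdot 8 = 48$)
$x F{\left(13 \right)} + Q = \left(-130\right) 13 + 48 = -1690 + 48 = -1642$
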